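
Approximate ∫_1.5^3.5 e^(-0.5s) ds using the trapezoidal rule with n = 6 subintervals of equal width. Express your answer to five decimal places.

Δs = (3.5 − 1.5)/6 = 1/3.
f(1.5) ≈ 0.47237, f(11/6) ≈ 0.39985, f(13/6) ≈ 0.33847, f(2.5) ≈ 0.28650, f(17/6) ≈ 0.24252, f(19/6) ≈ 0.20529, f(3.5) ≈ 0.17377.
T_6 = (Δs/2)·[f(s_0) + 2f(s_1) + ... + 2f(s_{5}) + f(s_6)].
Sum ≈ 0.59857.

0.59857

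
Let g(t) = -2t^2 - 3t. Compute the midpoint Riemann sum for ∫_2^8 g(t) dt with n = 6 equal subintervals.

-425

Δt = (8 − 2)/6 = 1.
Midpoints: 2.5, 3.5, 4.5, 5.5, 6.5, 7.5.
g(2.5) = -20, g(3.5) = -35, g(4.5) = -54, g(5.5) = -77, g(6.5) = -104, g(7.5) = -135.
Sum = Δt · [g(2.5) + g(3.5) + g(4.5) + ...].
Sum = -425.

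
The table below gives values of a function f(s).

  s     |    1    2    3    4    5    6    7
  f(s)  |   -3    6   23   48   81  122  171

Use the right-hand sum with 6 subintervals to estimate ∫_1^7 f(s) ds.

451

Δs = 1.
Sum = 1·[6 + 23 + 48 + 81 + 122 + 171] = 451.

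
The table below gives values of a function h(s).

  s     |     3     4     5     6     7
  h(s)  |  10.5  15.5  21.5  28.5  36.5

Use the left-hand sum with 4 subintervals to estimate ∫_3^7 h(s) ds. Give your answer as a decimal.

76

Δs = 1.
Sum = 1·[10.5 + 15.5 + 21.5 + 28.5] = 76.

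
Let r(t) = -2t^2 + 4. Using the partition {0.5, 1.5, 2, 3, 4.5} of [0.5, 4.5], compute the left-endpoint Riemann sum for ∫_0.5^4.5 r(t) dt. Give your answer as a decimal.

Subinterval widths: 1, 0.5, 1, 1.5.
Left endpoints: 0.5, 1.5, 2, 3.
r(0.5) = 3.5, r(1.5) = -0.5, r(2) = -4, r(3) = -14.
Sum = Σ Δt_i · r(t_i).
Sum = -21.75.

-21.75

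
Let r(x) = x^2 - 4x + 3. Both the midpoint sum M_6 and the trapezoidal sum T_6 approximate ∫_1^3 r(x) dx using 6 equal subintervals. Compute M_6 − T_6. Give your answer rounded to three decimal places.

-0.056

M_6 ≈ -1.35185.
T_6 ≈ -1.29630.
M_6 − T_6 ≈ -0.056.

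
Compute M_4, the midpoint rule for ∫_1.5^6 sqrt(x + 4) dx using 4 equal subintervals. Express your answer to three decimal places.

Δx = (6 − 1.5)/4 = 1.125.
Midpoints: 2.0625, 3.1875, 4.3125, 5.4375.
f(2.0625) ≈ 2.462, f(3.1875) ≈ 2.681, f(4.3125) ≈ 2.883, f(5.4375) ≈ 3.072.
Sum = Δx · [f(2.0625) + f(3.1875) + f(4.3125) + f(5.4375)].
Sum ≈ 12.486.

12.486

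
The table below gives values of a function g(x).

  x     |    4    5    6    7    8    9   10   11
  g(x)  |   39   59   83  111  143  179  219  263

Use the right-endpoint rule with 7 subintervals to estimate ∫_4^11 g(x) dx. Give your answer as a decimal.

Δx = 1.
Sum = 1·[59 + 83 + 111 + 143 + 179 + 219 + 263] = 1057.

1057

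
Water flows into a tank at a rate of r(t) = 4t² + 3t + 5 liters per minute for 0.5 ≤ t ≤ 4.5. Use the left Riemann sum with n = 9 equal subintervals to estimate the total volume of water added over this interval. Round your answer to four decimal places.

151.4156

Δt = (4.5 − 0.5)/9 = 4/9.
Left endpoints: 0.5, 17/18, 25/18, 11/6, 41/18, 49/18, 19/6, 65/18, 73/18.
r(0.5) = 7.5, r(17/18) = 1847/162, r(25/18) = 2735/162, r(11/6) = 431/18, r(41/18) = 5279/162, r(49/18) = 6935/162, r(19/6) = 983/18, r(65/18) = 11015/162, r(73/18) = 13439/162.
Sum = Δt · [r(0.5) + r(17/18) + r(25/18) + ...].
Sum ≈ 151.4156.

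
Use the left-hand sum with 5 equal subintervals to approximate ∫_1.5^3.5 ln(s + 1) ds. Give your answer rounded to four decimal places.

Δs = (3.5 − 1.5)/5 = 0.4.
Left endpoints: 1.5, 1.9, 2.3, 2.7, 3.1.
f(1.5) ≈ 0.9163, f(1.9) ≈ 1.0647, f(2.3) ≈ 1.1939, f(2.7) ≈ 1.3083, f(3.1) ≈ 1.4110.
Sum = Δs · [f(1.5) + f(1.9) + f(2.3) + f(2.7) + f(3.1)].
Sum ≈ 2.3577.

2.3577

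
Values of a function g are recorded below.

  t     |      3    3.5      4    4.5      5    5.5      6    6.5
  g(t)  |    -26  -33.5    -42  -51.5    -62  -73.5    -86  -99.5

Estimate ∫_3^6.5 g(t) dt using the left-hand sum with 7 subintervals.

-187.25

Δt = 0.5.
Sum = 0.5·[(-26) + (-33.5) + (-42) + (-51.5) + (-62) + (-73.5) + (-86)] = -187.25.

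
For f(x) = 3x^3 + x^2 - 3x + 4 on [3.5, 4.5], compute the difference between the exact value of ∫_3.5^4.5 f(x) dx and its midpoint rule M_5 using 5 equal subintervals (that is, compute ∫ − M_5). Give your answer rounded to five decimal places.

0.12333

Exact integral: ∫_3.5^4.5 f(x) dx ≈ 203.0833333.
M_5 = 202.96.
Error ≈ 203.0833333 − 202.96 ≈ 0.12333.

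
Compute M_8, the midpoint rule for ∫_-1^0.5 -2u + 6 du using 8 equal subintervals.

Δu = (0.5 − (-1))/8 = 0.1875.
Midpoints: -0.90625, -0.71875, -0.53125, -0.34375, -0.15625, 0.03125, 0.21875, 0.40625.
f(-0.90625) = 7.8125, f(-0.71875) = 7.4375, f(-0.53125) = 7.0625, f(-0.34375) = 6.6875, f(-0.15625) = 6.3125, f(0.03125) = 5.9375, f(0.21875) = 5.5625, f(0.40625) = 5.1875.
Sum = Δu · [f(-0.90625) + f(-0.71875) + f(-0.53125) + ...].
Sum = 9.75.

9.75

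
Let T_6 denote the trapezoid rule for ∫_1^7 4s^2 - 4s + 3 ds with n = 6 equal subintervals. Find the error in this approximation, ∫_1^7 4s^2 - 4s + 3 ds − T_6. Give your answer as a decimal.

-4

Exact integral: ∫_1^7 f(s) ds = 378.
T_6 = 382.
Error = 378 − 382 = -4.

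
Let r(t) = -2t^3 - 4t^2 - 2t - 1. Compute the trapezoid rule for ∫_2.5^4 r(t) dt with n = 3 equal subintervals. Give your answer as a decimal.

Δt = (4 − 2.5)/3 = 0.5.
r(2.5) = -62.25, r(3) = -97, r(3.5) = -142.75, r(4) = -201.
T_3 = (Δt/2)·[r(t_0) + 2r(t_1) + 2r(t_2) + r(t_3)].
Sum = -185.6875.

-185.6875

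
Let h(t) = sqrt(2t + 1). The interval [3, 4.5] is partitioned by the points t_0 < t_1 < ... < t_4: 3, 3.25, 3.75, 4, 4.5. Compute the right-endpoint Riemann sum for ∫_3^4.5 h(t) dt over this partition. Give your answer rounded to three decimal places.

Subinterval widths: 0.25, 0.5, 0.25, 0.5.
Right endpoints: 3.25, 3.75, 4, 4.5.
h(3.25) ≈ 2.739, h(3.75) ≈ 2.915, h(4) ≈ 3.000, h(4.5) ≈ 3.162.
Sum = Σ Δt_i · h(t_i).
Sum ≈ 4.474.

4.474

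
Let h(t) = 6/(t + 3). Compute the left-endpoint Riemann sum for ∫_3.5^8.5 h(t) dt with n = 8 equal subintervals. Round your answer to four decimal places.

3.5518

Δt = (8.5 − 3.5)/8 = 0.625.
Left endpoints: 3.5, 4.125, 4.75, 5.375, 6, 6.625, 7.25, 7.875.
h(3.5) = 12/13, h(4.125) = 16/19, h(4.75) = 24/31, h(5.375) = 48/67, h(6) = 2/3, h(6.625) = 48/77, h(7.25) = 24/41, h(7.875) = 16/29.
Sum = Δt · [h(3.5) + h(4.125) + h(4.75) + ...].
Sum ≈ 3.5518.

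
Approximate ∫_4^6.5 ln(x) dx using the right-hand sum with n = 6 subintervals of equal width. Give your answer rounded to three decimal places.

4.221

Δx = (6.5 − 4)/6 = 5/12.
Right endpoints: 53/12, 29/6, 5.25, 17/3, 73/12, 6.5.
f(53/12) ≈ 1.485, f(29/6) ≈ 1.576, f(5.25) ≈ 1.658, f(17/3) ≈ 1.735, f(73/12) ≈ 1.806, f(6.5) ≈ 1.872.
Sum = Δx · [f(53/12) + f(29/6) + f(5.25) + ...].
Sum ≈ 4.221.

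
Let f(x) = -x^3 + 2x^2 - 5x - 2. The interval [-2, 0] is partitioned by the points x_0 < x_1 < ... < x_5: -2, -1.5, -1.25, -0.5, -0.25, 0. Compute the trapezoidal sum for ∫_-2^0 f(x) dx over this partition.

15.83984375

Subinterval widths: 0.5, 0.25, 0.75, 0.25, 0.25.
f(-2) = 24, f(-1.5) = 13.375, f(-1.25) = 9.328125, f(-0.5) = 1.125, f(-0.25) = -0.609375, f(0) = -2.
On each subinterval the trapezoid contributes (Δx_i/2)·[f(x_{i-1}) + f(x_i)].
Sum = 15.83984375.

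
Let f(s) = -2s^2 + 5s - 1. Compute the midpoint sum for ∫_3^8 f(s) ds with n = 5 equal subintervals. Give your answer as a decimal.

-190

Δs = (8 − 3)/5 = 1.
Midpoints: 3.5, 4.5, 5.5, 6.5, 7.5.
f(3.5) = -8, f(4.5) = -19, f(5.5) = -34, f(6.5) = -53, f(7.5) = -76.
Sum = Δs · [f(3.5) + f(4.5) + f(5.5) + f(6.5) + f(7.5)].
Sum = -190.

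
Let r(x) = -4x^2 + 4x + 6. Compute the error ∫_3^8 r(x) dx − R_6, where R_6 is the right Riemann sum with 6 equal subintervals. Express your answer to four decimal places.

85.6481

Exact integral: ∫_3^8 r(x) dx ≈ -506.666667.
R_6 ≈ -592.314815.
Error ≈ -506.666667 − (-592.314815) ≈ 85.6481.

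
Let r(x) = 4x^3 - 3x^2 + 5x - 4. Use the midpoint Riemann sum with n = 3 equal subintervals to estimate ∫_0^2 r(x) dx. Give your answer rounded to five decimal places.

9.33333

Δx = (2 − 0)/3 = 2/3.
Midpoints: 1/3, 1, 5/3.
r(1/3) = -68/27, r(1) = 2, r(5/3) = 392/27.
Sum = Δx · [r(1/3) + r(1) + r(5/3)].
Sum ≈ 9.33333.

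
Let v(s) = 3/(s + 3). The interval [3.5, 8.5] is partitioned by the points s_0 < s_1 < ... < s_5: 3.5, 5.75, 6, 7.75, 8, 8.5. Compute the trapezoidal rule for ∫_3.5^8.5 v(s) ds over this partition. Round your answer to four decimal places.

Subinterval widths: 2.25, 0.25, 1.75, 0.25, 0.5.
v(3.5) = 6/13, v(5.75) = 12/35, v(6) = 1/3, v(7.75) = 12/43, v(8) = 3/11, v(8.5) = 6/23.
On each subinterval the trapezoid contributes (Δs_i/2)·[v(s_{i-1}) + v(s_i)].
Sum ≈ 1.7277.

1.7277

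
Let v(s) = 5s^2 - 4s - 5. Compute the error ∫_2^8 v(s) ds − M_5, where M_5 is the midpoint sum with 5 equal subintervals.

Exact integral: ∫_2^8 v(s) ds = 690.
M_5 = 686.4.
Error = 690 − 686.4 = 3.6.

3.6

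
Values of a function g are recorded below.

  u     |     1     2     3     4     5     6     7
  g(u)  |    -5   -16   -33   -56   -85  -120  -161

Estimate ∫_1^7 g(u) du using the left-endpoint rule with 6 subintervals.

Δu = 1.
Sum = 1·[(-5) + (-16) + (-33) + (-56) + (-85) + (-120)] = -315.

-315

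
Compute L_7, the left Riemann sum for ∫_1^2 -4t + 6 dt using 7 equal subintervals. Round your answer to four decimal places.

0.2857

Δt = (2 − 1)/7 = 1/7.
Left endpoints: 1, 8/7, 9/7, 10/7, 11/7, 12/7, 13/7.
f(1) = 2, f(8/7) = 10/7, f(9/7) = 6/7, f(10/7) = 2/7, f(11/7) = -2/7, f(12/7) = -6/7, f(13/7) = -10/7.
Sum = Δt · [f(1) + f(8/7) + f(9/7) + ...].
Sum ≈ 0.2857.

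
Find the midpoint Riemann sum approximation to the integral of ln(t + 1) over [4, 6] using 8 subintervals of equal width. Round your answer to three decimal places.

Δt = (6 − 4)/8 = 0.25.
Midpoints: 4.125, 4.375, 4.625, 4.875, 5.125, 5.375, 5.625, 5.875.
f(4.125) ≈ 1.634, f(4.375) ≈ 1.682, f(4.625) ≈ 1.727, f(4.875) ≈ 1.771, f(5.125) ≈ 1.812, f(5.375) ≈ 1.852, f(5.625) ≈ 1.891, f(5.875) ≈ 1.928.
Sum = Δt · [f(4.125) + f(4.375) + f(4.625) + ...].
Sum ≈ 3.574.

3.574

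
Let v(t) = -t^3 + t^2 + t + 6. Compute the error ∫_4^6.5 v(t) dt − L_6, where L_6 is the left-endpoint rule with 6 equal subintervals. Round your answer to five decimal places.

Exact integral: ∫_4^6.5 v(t) dt ≈ -283.9322917.
L_6 ≈ -247.1086516.
Error ≈ -283.9322917 − (-247.1086516) ≈ -36.82364.

-36.82364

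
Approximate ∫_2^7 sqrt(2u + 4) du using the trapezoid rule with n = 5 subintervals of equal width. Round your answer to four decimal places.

Δu = (7 − 2)/5 = 1.
f(2) ≈ 2.8284, f(3) ≈ 3.1623, f(4) ≈ 3.4641, f(5) ≈ 3.7417, f(6) ≈ 4.0000, f(7) ≈ 4.2426.
T_5 = (Δu/2)·[f(u_0) + 2f(u_1) + ... + 2f(u_{4}) + f(u_5)].
Sum ≈ 17.9036.

17.9036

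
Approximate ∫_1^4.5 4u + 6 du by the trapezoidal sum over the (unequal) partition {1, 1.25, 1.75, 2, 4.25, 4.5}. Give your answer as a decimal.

59.5

Subinterval widths: 0.25, 0.5, 0.25, 2.25, 0.25.
f(1) = 10, f(1.25) = 11, f(1.75) = 13, f(2) = 14, f(4.25) = 23, f(4.5) = 24.
On each subinterval the trapezoid contributes (Δu_i/2)·[f(u_{i-1}) + f(u_i)].
Sum = 59.5.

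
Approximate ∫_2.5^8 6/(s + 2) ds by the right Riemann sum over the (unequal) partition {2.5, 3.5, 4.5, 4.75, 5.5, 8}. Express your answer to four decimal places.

Subinterval widths: 1, 1, 0.25, 0.75, 2.5.
Right endpoints: 3.5, 4.5, 4.75, 5.5, 8.
f(3.5) = 12/11, f(4.5) = 12/13, f(4.75) = 8/9, f(5.5) = 0.8, f(8) = 0.6.
Sum = Σ Δs_i · f(s_i).
Sum ≈ 4.3362.

4.3362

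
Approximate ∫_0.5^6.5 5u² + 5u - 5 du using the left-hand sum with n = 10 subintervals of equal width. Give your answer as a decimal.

462.3

Δu = (6.5 − 0.5)/10 = 0.6.
Left endpoints: 0.5, 1.1, 1.7, 2.3, 2.9, 3.5, 4.1, 4.7, 5.3, 5.9.
f(0.5) = -1.25, f(1.1) = 6.55, f(1.7) = 17.95, f(2.3) = 32.95, f(2.9) = 51.55, f(3.5) = 73.75, f(4.1) = 99.55, f(4.7) = 128.95, f(5.3) = 161.95, f(5.9) = 198.55.
Sum = Δu · [f(0.5) + f(1.1) + f(1.7) + ...].
Sum = 462.3.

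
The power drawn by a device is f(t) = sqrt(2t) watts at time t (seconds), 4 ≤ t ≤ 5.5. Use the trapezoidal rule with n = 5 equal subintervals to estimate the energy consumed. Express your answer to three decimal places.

Δt = (5.5 − 4)/5 = 0.3.
f(4) ≈ 2.828, f(4.3) ≈ 2.933, f(4.6) ≈ 3.033, f(4.9) ≈ 3.130, f(5.2) ≈ 3.225, f(5.5) ≈ 3.317.
T_5 = (Δt/2)·[f(t_0) + 2f(t_1) + ... + 2f(t_{4}) + f(t_5)].
Sum ≈ 4.618.

4.618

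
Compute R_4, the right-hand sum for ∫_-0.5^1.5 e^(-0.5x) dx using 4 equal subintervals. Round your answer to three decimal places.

1.429

Δx = (1.5 − (-0.5))/4 = 0.5.
Right endpoints: 0, 0.5, 1, 1.5.
f(0) ≈ 1.000, f(0.5) ≈ 0.779, f(1) ≈ 0.607, f(1.5) ≈ 0.472.
Sum = Δx · [f(0) + f(0.5) + f(1) + f(1.5)].
Sum ≈ 1.429.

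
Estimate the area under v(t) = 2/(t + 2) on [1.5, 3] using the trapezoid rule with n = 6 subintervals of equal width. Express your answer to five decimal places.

Δt = (3 − 1.5)/6 = 0.25.
v(1.5) = 4/7, v(1.75) = 8/15, v(2) = 0.5, v(2.25) = 8/17, v(2.5) = 4/9, v(2.75) = 8/19, v(3) = 0.4.
T_6 = (Δt/2)·[v(t_0) + 2v(t_1) + ... + 2v(t_{5}) + v(t_6)].
Sum ≈ 0.71378.

0.71378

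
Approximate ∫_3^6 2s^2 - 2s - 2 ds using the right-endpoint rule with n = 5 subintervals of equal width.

Δs = (6 − 3)/5 = 0.6.
Right endpoints: 3.6, 4.2, 4.8, 5.4, 6.
f(3.6) = 16.72, f(4.2) = 24.88, f(4.8) = 34.48, f(5.4) = 45.52, f(6) = 58.
Sum = Δs · [f(3.6) + f(4.2) + f(4.8) + f(5.4) + f(6)].
Sum = 107.76.

107.76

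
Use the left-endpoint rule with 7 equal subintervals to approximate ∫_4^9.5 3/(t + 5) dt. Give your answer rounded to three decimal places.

1.482

Δt = (9.5 − 4)/7 = 11/14.
Left endpoints: 4, 67/14, 39/7, 89/14, 50/7, 111/14, 61/7.
f(4) = 1/3, f(67/14) = 42/137, f(39/7) = 21/74, f(89/14) = 14/53, f(50/7) = 21/85, f(111/14) = 42/181, f(61/7) = 0.21875.
Sum = Δt · [f(4) + f(67/14) + f(39/7) + ...].
Sum ≈ 1.482.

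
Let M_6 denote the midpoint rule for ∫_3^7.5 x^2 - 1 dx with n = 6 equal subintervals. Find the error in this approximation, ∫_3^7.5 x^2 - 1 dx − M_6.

Exact integral: ∫_3^7.5 f(x) dx = 127.125.
M_6 = 126.9140625.
Error = 127.125 − 126.9140625 = 0.2109375.

0.2109375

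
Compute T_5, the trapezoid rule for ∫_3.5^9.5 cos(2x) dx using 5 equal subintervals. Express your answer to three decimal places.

-0.118

Δx = (9.5 − 3.5)/5 = 1.2.
f(3.5) ≈ 0.754, f(4.7) ≈ -1.000, f(5.9) ≈ 0.720, f(7.1) ≈ -0.063, f(8.3) ≈ -0.628, f(9.5) ≈ 0.989.
T_5 = (Δx/2)·[f(x_0) + 2f(x_1) + ... + 2f(x_{4}) + f(x_5)].
Sum ≈ -0.118.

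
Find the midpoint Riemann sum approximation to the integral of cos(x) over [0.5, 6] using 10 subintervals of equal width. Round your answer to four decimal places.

Δx = (6 − 0.5)/10 = 0.55.
Midpoints: 0.775, 1.325, 1.875, 2.425, 2.975, 3.525, 4.075, 4.625, 5.175, 5.725.
f(0.775) ≈ 0.7144, f(1.325) ≈ 0.2433, f(1.875) ≈ -0.2995, f(2.425) ≈ -0.7540, f(2.975) ≈ -0.9862, f(3.525) ≈ -0.9274, f(4.075) ≈ -0.5951, f(4.625) ≈ -0.0873, f(5.175) ≈ 0.4463, f(5.725) ≈ 0.8482.
Sum = Δx · [f(0.775) + f(1.325) + f(1.875) + ...].
Sum ≈ -0.7685.

-0.7685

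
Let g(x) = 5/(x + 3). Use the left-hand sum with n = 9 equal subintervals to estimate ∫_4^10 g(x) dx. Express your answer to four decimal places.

Δx = (10 − 4)/9 = 2/3.
Left endpoints: 4, 14/3, 16/3, 6, 20/3, 22/3, 8, 26/3, 28/3.
g(4) = 5/7, g(14/3) = 15/23, g(16/3) = 0.6, g(6) = 5/9, g(20/3) = 15/29, g(22/3) = 15/31, g(8) = 5/11, g(26/3) = 3/7, g(28/3) = 15/37.
Sum = Δx · [g(4) + g(14/3) + g(16/3) + ...].
Sum ≈ 3.2078.

3.2078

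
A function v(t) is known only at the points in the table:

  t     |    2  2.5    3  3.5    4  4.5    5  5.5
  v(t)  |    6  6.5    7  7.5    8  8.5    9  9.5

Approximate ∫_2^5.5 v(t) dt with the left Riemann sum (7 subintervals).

26.25

Δt = 0.5.
Sum = 0.5·[6 + 6.5 + 7 + 7.5 + 8 + 8.5 + 9] = 26.25.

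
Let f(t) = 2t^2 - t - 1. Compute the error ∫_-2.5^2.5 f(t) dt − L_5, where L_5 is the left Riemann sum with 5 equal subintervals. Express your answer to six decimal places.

Exact integral: ∫_-2.5^2.5 f(t) dt ≈ 15.83333333.
L_5 = 20.
Error ≈ 15.83333333 − 20 ≈ -4.166667.

-4.166667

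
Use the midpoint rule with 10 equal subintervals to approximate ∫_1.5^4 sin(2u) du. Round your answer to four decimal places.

-0.4267

Δu = (4 − 1.5)/10 = 0.25.
Midpoints: 1.625, 1.875, 2.125, 2.375, 2.625, 2.875, 3.125, 3.375, 3.625, 3.875.
f(1.625) ≈ -0.1082, f(1.875) ≈ -0.5716, f(2.125) ≈ -0.8950, f(2.375) ≈ -0.9993, f(2.625) ≈ -0.8589, f(2.875) ≈ -0.5083, f(3.125) ≈ -0.0332, f(3.375) ≈ 0.4500, f(3.625) ≈ 0.8231, f(3.875) ≈ 0.9946.
Sum = Δu · [f(1.625) + f(1.875) + f(2.125) + ...].
Sum ≈ -0.4267.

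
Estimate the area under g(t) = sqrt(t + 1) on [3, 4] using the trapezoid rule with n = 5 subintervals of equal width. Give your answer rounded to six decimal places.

Δt = (4 − 3)/5 = 0.2.
g(3) ≈ 2.000000, g(3.2) ≈ 2.049390, g(3.4) ≈ 2.097618, g(3.6) ≈ 2.144761, g(3.8) ≈ 2.190890, g(4) ≈ 2.236068.
T_5 = (Δt/2)·[g(t_0) + 2g(t_1) + ... + 2g(t_{4}) + g(t_5)].
Sum ≈ 2.120139.

2.120139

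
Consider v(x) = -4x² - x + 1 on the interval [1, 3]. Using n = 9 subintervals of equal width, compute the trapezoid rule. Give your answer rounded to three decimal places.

-36.733

Δx = (3 − 1)/9 = 2/9.
v(1) = -4, v(11/9) = -502/81, v(13/9) = -712/81, v(5/3) = -106/9, v(17/9) = -1228/81, v(19/9) = -1534/81, v(7/3) = -208/9, v(23/9) = -2242/81, v(25/9) = -2644/81, v(3) = -38.
T_9 = (Δx/2)·[v(x_0) + 2v(x_1) + ... + 2v(x_{8}) + v(x_9)].
Sum ≈ -36.733.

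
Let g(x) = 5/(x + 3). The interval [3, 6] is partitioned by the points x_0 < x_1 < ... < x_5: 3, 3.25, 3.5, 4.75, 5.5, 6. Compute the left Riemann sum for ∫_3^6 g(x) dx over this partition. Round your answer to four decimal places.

2.1479

Subinterval widths: 0.25, 0.25, 1.25, 0.75, 0.5.
Left endpoints: 3, 3.25, 3.5, 4.75, 5.5.
g(3) = 5/6, g(3.25) = 0.8, g(3.5) = 10/13, g(4.75) = 20/31, g(5.5) = 10/17.
Sum = Σ Δx_i · g(x_i).
Sum ≈ 2.1479.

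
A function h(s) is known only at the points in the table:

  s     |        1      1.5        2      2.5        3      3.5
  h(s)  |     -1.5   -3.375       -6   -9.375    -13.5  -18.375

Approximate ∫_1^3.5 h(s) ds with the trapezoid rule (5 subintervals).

Δs = 0.5.
T_5 = (0.5/2)·[(-1.5) + 2·(-3.375) + 2·(-6) + 2·(-9.375) + 2·(-13.5) + (-18.375)] = -21.09375.

-21.09375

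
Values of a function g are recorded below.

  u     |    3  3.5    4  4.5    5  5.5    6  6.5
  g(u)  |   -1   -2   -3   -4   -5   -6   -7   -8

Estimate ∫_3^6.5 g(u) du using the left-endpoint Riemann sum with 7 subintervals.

-14

Δu = 0.5.
Sum = 0.5·[(-1) + (-2) + (-3) + (-4) + (-5) + (-6) + (-7)] = -14.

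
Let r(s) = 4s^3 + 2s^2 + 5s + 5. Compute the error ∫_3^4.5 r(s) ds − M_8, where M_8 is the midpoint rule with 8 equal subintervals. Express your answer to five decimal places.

Exact integral: ∫_3^4.5 r(s) ds = 407.4375.
M_8 ≈ 407.2309570.
Error ≈ 407.4375 − 407.2309570 ≈ 0.20654.

0.20654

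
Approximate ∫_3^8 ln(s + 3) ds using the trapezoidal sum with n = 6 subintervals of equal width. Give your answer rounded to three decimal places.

10.622

Δs = (8 − 3)/6 = 5/6.
f(3) ≈ 1.792, f(23/6) ≈ 1.922, f(14/3) ≈ 2.037, f(5.5) ≈ 2.140, f(19/3) ≈ 2.234, f(43/6) ≈ 2.319, f(8) ≈ 2.398.
T_6 = (Δs/2)·[f(s_0) + 2f(s_1) + ... + 2f(s_{5}) + f(s_6)].
Sum ≈ 10.622.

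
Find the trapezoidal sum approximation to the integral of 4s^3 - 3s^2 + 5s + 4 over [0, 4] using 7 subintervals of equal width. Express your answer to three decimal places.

252.571

Δs = (4 − 0)/7 = 4/7.
f(0) = 4, f(4/7) = 2272/343, f(8/7) = 4036/343, f(12/7) = 8200/343, f(16/7) = 16300/343, f(20/7) = 29872/343, f(24/7) = 50452/343, f(4) = 232.
T_7 = (Δs/2)·[f(s_0) + 2f(s_1) + ... + 2f(s_{6}) + f(s_7)].
Sum ≈ 252.571.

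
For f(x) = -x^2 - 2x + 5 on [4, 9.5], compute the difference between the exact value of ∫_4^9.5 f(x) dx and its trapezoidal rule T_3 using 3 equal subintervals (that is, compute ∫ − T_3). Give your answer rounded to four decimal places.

Exact integral: ∫_4^9.5 f(x) dx ≈ -311.208333.
T_3 ≈ -314.289352.
Error ≈ -311.208333 − (-314.289352) ≈ 3.0810.

3.0810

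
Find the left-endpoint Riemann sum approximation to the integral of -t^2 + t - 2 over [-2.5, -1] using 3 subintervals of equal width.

Δt = (-1 − (-2.5))/3 = 0.5.
Left endpoints: -2.5, -2, -1.5.
f(-2.5) = -10.75, f(-2) = -8, f(-1.5) = -5.75.
Sum = Δt · [f(-2.5) + f(-2) + f(-1.5)].
Sum = -12.25.

-12.25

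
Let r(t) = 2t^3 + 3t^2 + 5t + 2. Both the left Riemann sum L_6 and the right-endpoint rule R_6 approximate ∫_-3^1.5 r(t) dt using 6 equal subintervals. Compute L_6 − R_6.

L_6 = -39.7265625.
R_6 = 7.5234375.
L_6 − R_6 = -47.25.

-47.25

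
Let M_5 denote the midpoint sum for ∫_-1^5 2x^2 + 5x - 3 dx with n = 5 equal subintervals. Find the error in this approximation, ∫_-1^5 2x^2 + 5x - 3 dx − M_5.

Exact integral: ∫_-1^5 f(x) dx = 126.
M_5 = 124.56.
Error = 126 − 124.56 = 1.44.

1.44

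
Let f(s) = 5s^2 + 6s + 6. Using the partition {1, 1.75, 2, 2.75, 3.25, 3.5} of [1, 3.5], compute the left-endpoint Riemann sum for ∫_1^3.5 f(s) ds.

98.9375

Subinterval widths: 0.75, 0.25, 0.75, 0.5, 0.25.
Left endpoints: 1, 1.75, 2, 2.75, 3.25.
f(1) = 17, f(1.75) = 31.8125, f(2) = 38, f(2.75) = 60.3125, f(3.25) = 78.3125.
Sum = Σ Δs_i · f(s_i).
Sum = 98.9375.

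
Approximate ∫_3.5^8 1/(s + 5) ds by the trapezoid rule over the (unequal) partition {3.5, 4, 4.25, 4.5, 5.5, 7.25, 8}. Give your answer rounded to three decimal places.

0.426

Subinterval widths: 0.5, 0.25, 0.25, 1, 1.75, 0.75.
f(3.5) = 2/17, f(4) = 1/9, f(4.25) = 4/37, f(4.5) = 2/19, f(5.5) = 2/21, f(7.25) = 4/49, f(8) = 1/13.
On each subinterval the trapezoid contributes (Δs_i/2)·[f(s_{i-1}) + f(s_i)].
Sum ≈ 0.426.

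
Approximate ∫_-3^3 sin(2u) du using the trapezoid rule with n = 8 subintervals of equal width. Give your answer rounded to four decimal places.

0.0000

Δu = (3 − (-3))/8 = 0.75.
f(-3) ≈ 0.2794, f(-2.25) ≈ 0.9775, f(-1.5) ≈ -0.1411, f(-0.75) ≈ -0.9975, f(0) ≈ 0.0000, f(0.75) ≈ 0.9975, f(1.5) ≈ 0.1411, f(2.25) ≈ -0.9775, f(3) ≈ -0.2794.
T_8 = (Δu/2)·[f(u_0) + 2f(u_1) + ... + 2f(u_{7}) + f(u_8)].
Sum ≈ 0.0000.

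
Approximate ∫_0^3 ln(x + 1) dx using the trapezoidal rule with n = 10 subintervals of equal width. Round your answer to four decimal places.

2.5396

Δx = (3 − 0)/10 = 0.3.
f(0) ≈ 0.0000, f(0.3) ≈ 0.2624, f(0.6) ≈ 0.4700, f(0.9) ≈ 0.6419, f(1.2) ≈ 0.7885, f(1.5) ≈ 0.9163, f(1.8) ≈ 1.0296, f(2.1) ≈ 1.1314, f(2.4) ≈ 1.2238, f(2.7) ≈ 1.3083, f(3) ≈ 1.3863.
T_10 = (Δx/2)·[f(x_0) + 2f(x_1) + ... + 2f(x_{9}) + f(x_10)].
Sum ≈ 2.5396.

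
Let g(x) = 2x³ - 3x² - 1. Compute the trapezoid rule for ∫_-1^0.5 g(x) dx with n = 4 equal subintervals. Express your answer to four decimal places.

-3.2520

Δx = (0.5 − (-1))/4 = 0.375.
g(-1) = -6, g(-0.625) = -2.66015625, g(-0.25) = -1.21875, g(0.125) = -1.04296875, g(0.5) = -1.5.
T_4 = (Δx/2)·[g(x_0) + 2g(x_1) + 2g(x_2) + 2g(x_3) + g(x_4)].
Sum ≈ -3.2520.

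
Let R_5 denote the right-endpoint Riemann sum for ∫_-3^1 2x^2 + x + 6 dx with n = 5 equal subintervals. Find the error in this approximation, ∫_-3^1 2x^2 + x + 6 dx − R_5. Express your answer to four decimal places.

3.9467

Exact integral: ∫_-3^1 f(x) dx ≈ 38.666667.
R_5 = 34.72.
Error ≈ 38.666667 − 34.72 ≈ 3.9467.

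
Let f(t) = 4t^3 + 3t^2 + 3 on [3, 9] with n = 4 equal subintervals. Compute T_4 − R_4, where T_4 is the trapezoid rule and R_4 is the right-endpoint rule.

-2268

T_4 = 7368.75.
R_4 = 9636.75.
T_4 − R_4 = -2268.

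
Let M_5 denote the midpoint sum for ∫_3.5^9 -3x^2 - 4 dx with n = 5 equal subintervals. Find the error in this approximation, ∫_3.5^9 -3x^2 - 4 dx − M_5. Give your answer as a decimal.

Exact integral: ∫_3.5^9 f(x) dx = -708.125.
M_5 = -706.46125.
Error = -708.125 − (-706.46125) = -1.66375.

-1.66375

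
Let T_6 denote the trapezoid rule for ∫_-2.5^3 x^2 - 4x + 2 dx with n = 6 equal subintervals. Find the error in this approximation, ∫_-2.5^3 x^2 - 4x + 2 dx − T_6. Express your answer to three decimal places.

-0.770

Exact integral: ∫_-2.5^3 f(x) dx ≈ 19.70833.
T_6 ≈ 20.47859.
Error ≈ 19.70833 − 20.47859 ≈ -0.770.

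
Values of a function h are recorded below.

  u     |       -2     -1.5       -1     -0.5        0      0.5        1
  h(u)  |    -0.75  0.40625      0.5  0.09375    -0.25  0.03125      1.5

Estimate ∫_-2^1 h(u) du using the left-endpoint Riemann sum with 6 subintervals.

0.015625

Δu = 0.5.
Sum = 0.5·[(-0.75) + 0.40625 + 0.5 + 0.09375 + (-0.25) + 0.03125] = 0.015625.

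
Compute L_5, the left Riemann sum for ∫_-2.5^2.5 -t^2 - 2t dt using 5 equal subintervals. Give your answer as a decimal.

-6.25

Δt = (2.5 − (-2.5))/5 = 1.
Left endpoints: -2.5, -1.5, -0.5, 0.5, 1.5.
f(-2.5) = -1.25, f(-1.5) = 0.75, f(-0.5) = 0.75, f(0.5) = -1.25, f(1.5) = -5.25.
Sum = Δt · [f(-2.5) + f(-1.5) + f(-0.5) + f(0.5) + f(1.5)].
Sum = -6.25.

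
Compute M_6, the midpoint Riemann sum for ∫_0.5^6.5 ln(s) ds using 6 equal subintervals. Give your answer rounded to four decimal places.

Δs = (6.5 − 0.5)/6 = 1.
Midpoints: 1, 2, 3, 4, 5, 6.
f(1) ≈ 0.0000, f(2) ≈ 0.6931, f(3) ≈ 1.0986, f(4) ≈ 1.3863, f(5) ≈ 1.6094, f(6) ≈ 1.7918.
Sum = Δs · [f(1) + f(2) + f(3) + ...].
Sum ≈ 6.5793.

6.5793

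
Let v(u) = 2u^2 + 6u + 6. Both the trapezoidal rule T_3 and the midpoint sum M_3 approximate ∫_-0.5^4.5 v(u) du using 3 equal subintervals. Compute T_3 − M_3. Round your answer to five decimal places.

6.94444

T_3 ≈ 155.4629630.
M_3 ≈ 148.5185185.
T_3 − M_3 ≈ 6.94444.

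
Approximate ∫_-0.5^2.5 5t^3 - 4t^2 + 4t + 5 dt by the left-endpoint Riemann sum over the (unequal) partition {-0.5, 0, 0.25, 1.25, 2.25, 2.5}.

Subinterval widths: 0.5, 0.25, 1, 1, 0.25.
Left endpoints: -0.5, 0, 0.25, 1.25, 2.25.
f(-0.5) = 1.375, f(0) = 5, f(0.25) = 5.828125, f(1.25) = 13.515625, f(2.25) = 50.703125.
Sum = Σ Δt_i · f(t_i).
Sum = 33.95703125.

33.95703125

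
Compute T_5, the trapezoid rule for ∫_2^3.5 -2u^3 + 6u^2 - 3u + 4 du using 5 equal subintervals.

-3.8925

Δu = (3.5 − 2)/5 = 0.3.
f(2) = 6, f(2.3) = 4.506, f(2.6) = 1.608, f(2.9) = -3.018, f(3.2) = -9.696, f(3.5) = -18.75.
T_5 = (Δu/2)·[f(u_0) + 2f(u_1) + ... + 2f(u_{4}) + f(u_5)].
Sum = -3.8925.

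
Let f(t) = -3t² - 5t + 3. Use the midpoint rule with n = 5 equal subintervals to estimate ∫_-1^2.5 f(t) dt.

-18.82125

Δt = (2.5 − (-1))/5 = 0.7.
Midpoints: -0.65, 0.05, 0.75, 1.45, 2.15.
f(-0.65) = 4.9825, f(0.05) = 2.7425, f(0.75) = -2.4375, f(1.45) = -10.5575, f(2.15) = -21.6175.
Sum = Δt · [f(-0.65) + f(0.05) + f(0.75) + f(1.45) + f(2.15)].
Sum = -18.82125.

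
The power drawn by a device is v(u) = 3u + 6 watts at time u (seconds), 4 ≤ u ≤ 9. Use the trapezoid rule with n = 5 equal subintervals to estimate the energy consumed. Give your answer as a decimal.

Δu = (9 − 4)/5 = 1.
v(4) = 18, v(5) = 21, v(6) = 24, v(7) = 27, v(8) = 30, v(9) = 33.
T_5 = (Δu/2)·[v(u_0) + 2v(u_1) + ... + 2v(u_{4}) + v(u_5)].
Sum = 127.5.

127.5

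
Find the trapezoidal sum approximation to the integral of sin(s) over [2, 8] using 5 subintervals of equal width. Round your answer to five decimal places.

Δs = (8 − 2)/5 = 1.2.
f(2) ≈ 0.90930, f(3.2) ≈ -0.05837, f(4.4) ≈ -0.95160, f(5.6) ≈ -0.63127, f(6.8) ≈ 0.49411, f(8) ≈ 0.98936.
T_5 = (Δs/2)·[f(s_0) + 2f(s_1) + ... + 2f(s_{4}) + f(s_5)].
Sum ≈ -0.23736.

-0.23736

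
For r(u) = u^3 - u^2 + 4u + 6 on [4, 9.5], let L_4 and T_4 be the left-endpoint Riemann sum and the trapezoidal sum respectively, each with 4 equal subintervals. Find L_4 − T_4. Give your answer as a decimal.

L_4 ≈ 1413.14551.
T_4 ≈ 1922.66895.
L_4 − T_4 = -509.5234375.

-509.5234375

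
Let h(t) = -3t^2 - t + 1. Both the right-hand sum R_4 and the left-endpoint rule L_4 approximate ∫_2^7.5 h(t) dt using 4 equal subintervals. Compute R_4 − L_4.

R_4 = -551.24609375.
L_4 = -328.15234375.
R_4 − L_4 = -223.09375.

-223.09375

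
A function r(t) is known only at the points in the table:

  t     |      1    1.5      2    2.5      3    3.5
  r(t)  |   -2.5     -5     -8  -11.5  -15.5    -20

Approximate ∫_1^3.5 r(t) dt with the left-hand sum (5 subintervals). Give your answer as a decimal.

Δt = 0.5.
Sum = 0.5·[(-2.5) + (-5) + (-8) + (-11.5) + (-15.5)] = -21.25.

-21.25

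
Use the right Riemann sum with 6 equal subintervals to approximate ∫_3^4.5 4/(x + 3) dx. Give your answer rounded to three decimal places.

Δx = (4.5 − 3)/6 = 0.25.
Right endpoints: 3.25, 3.5, 3.75, 4, 4.25, 4.5.
f(3.25) = 0.64, f(3.5) = 8/13, f(3.75) = 16/27, f(4) = 4/7, f(4.25) = 16/29, f(4.5) = 8/15.
Sum = Δx · [f(3.25) + f(3.5) + f(3.75) + ...].
Sum ≈ 0.876.

0.876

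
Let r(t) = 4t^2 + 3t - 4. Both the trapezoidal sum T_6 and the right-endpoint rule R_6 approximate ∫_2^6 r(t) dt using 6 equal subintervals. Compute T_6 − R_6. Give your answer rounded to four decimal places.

T_6 ≈ 310.518519.
R_6 ≈ 357.185185.
T_6 − R_6 ≈ -46.6667.

-46.6667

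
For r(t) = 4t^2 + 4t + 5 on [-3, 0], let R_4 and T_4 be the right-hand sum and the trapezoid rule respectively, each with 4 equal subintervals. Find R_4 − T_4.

-9

R_4 = 25.125.
T_4 = 34.125.
R_4 − T_4 = -9.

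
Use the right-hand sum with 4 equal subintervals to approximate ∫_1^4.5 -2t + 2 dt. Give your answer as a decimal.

Δt = (4.5 − 1)/4 = 0.875.
Right endpoints: 1.875, 2.75, 3.625, 4.5.
f(1.875) = -1.75, f(2.75) = -3.5, f(3.625) = -5.25, f(4.5) = -7.
Sum = Δt · [f(1.875) + f(2.75) + f(3.625) + f(4.5)].
Sum = -15.3125.

-15.3125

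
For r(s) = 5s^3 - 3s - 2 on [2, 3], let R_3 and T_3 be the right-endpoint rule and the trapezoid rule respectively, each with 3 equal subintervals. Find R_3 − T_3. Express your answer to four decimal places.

R_3 ≈ 87.777778.
T_3 ≈ 72.444444.
R_3 − T_3 ≈ 15.3333.

15.3333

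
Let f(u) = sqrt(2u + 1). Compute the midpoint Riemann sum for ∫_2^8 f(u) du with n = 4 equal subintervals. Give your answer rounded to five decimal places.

Δu = (8 − 2)/4 = 1.5.
Midpoints: 2.75, 4.25, 5.75, 7.25.
f(2.75) ≈ 2.54951, f(4.25) ≈ 3.08221, f(5.75) ≈ 3.53553, f(7.25) ≈ 3.93700.
Sum = Δu · [f(2.75) + f(4.25) + f(5.75) + f(7.25)].
Sum ≈ 19.65638.

19.65638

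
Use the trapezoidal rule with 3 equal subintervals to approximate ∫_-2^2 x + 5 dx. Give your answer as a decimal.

Δx = (2 − (-2))/3 = 4/3.
f(-2) = 3, f(-2/3) = 13/3, f(2/3) = 17/3, f(2) = 7.
T_3 = (Δx/2)·[f(x_0) + 2f(x_1) + 2f(x_2) + f(x_3)].
Sum = 20.

20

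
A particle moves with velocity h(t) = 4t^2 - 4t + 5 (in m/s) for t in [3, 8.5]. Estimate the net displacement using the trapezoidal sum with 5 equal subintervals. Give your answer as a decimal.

688.27

Δt = (8.5 − 3)/5 = 1.1.
h(3) = 29, h(4.1) = 55.84, h(5.2) = 92.36, h(6.3) = 138.56, h(7.4) = 194.44, h(8.5) = 260.
T_5 = (Δt/2)·[h(t_0) + 2h(t_1) + ... + 2h(t_{4}) + h(t_5)].
Sum = 688.27.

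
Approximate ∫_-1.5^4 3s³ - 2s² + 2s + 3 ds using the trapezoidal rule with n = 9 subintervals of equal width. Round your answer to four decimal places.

Δs = (4 − (-1.5))/9 = 11/18.
f(-1.5) = -14.625, f(-8/9) = -599/243, f(-5/18) = 4327/1944, f(1/3) = 32/9, f(17/18) = 10949/1944, f(14/9) = 3053/243, f(13/6) = 683/24, f(25/9) = 13954/243, f(61/18) = 201337/1944, f(4) = 171.
T_9 = (Δs/2)·[f(s_0) + 2f(s_1) + ... + 2f(s_{8}) + f(s_9)].
Sum ≈ 176.7031.

176.7031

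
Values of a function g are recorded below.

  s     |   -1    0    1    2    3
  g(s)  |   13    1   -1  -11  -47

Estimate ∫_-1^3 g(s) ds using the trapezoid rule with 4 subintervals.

-28

Δs = 1.
T_4 = (1/2)·[13 + 2·1 + 2·(-1) + 2·(-11) + (-47)] = -28.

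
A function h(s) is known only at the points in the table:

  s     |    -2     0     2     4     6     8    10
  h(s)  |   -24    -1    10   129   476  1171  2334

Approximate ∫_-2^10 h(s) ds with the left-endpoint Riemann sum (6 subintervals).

Δs = 2.
Sum = 2·[(-24) + (-1) + 10 + 129 + 476 + 1171] = 3522.

3522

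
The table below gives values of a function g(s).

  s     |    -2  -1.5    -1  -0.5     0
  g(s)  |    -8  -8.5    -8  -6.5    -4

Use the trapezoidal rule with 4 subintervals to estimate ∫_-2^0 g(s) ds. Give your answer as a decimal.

Δs = 0.5.
T_4 = (0.5/2)·[(-8) + 2·(-8.5) + 2·(-8) + 2·(-6.5) + (-4)] = -14.5.

-14.5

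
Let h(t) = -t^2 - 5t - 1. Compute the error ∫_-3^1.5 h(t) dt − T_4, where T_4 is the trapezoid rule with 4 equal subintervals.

Exact integral: ∫_-3^1.5 h(t) dt = 2.25.
T_4 = 1.30078125.
Error = 2.25 − 1.30078125 = 0.94921875.

0.94921875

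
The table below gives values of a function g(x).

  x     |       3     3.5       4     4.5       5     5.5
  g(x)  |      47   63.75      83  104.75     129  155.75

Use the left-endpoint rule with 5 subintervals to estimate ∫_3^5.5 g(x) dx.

213.75

Δx = 0.5.
Sum = 0.5·[47 + 63.75 + 83 + 104.75 + 129] = 213.75.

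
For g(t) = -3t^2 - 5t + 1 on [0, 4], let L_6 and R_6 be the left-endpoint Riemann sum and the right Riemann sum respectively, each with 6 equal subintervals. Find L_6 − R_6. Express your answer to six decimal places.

L_6 ≈ -78.22222222.
R_6 ≈ -123.55555556.
L_6 − R_6 ≈ 45.333333.

45.333333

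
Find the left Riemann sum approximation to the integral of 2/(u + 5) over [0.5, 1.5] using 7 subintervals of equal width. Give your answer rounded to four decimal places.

Δu = (1.5 − 0.5)/7 = 1/7.
Left endpoints: 0.5, 9/14, 11/14, 13/14, 15/14, 17/14, 19/14.
f(0.5) = 4/11, f(9/14) = 28/79, f(11/14) = 28/81, f(13/14) = 28/83, f(15/14) = 28/85, f(17/14) = 28/87, f(19/14) = 28/89.
Sum = Δu · [f(0.5) + f(9/14) + f(11/14) + ...].
Sum ≈ 0.3381.

0.3381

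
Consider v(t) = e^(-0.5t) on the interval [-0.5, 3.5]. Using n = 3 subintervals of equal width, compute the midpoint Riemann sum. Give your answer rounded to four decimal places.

Δt = (3.5 − (-0.5))/3 = 4/3.
Midpoints: 1/6, 1.5, 17/6.
v(1/6) ≈ 0.9200, v(1.5) ≈ 0.4724, v(17/6) ≈ 0.2425.
Sum = Δt · [v(1/6) + v(1.5) + v(17/6)].
Sum ≈ 2.1799.

2.1799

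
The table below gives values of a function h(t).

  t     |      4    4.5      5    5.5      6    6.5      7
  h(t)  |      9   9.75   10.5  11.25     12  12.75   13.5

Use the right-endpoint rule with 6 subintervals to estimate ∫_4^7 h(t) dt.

Δt = 0.5.
Sum = 0.5·[9.75 + 10.5 + 11.25 + 12 + 12.75 + 13.5] = 34.875.

34.875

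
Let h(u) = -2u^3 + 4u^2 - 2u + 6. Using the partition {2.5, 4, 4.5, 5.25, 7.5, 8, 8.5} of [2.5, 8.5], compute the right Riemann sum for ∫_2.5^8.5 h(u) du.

-2565.4296875

Subinterval widths: 1.5, 0.5, 0.75, 2.25, 0.5, 0.5.
Right endpoints: 4, 4.5, 5.25, 7.5, 8, 8.5.
h(4) = -66, h(4.5) = -104.25, h(5.25) = -183.65625, h(7.5) = -627.75, h(8) = -778, h(8.5) = -950.25.
Sum = Σ Δu_i · h(u_i).
Sum = -2565.4296875.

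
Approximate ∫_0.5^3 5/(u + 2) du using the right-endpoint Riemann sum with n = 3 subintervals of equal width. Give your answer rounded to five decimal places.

Δu = (3 − 0.5)/3 = 5/6.
Right endpoints: 4/3, 13/6, 3.
f(4/3) = 1.5, f(13/6) = 1.2, f(3) = 1.
Sum = Δu · [f(4/3) + f(13/6) + f(3)].
Sum ≈ 3.08333.

3.08333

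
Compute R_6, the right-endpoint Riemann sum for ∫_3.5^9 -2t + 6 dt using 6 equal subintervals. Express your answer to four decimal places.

-40.7917

Δt = (9 − 3.5)/6 = 11/12.
Right endpoints: 53/12, 16/3, 6.25, 43/6, 97/12, 9.
f(53/12) = -17/6, f(16/3) = -14/3, f(6.25) = -6.5, f(43/6) = -25/3, f(97/12) = -61/6, f(9) = -12.
Sum = Δt · [f(53/12) + f(16/3) + f(6.25) + ...].
Sum ≈ -40.7917.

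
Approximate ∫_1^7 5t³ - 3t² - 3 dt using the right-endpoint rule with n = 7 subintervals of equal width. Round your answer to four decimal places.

Δt = (7 − 1)/7 = 6/7.
Right endpoints: 13/7, 19/7, 25/7, 31/7, 37/7, 43/7, 7.
f(13/7) = 6407/343, f(19/7) = 25685/343, f(25/7) = 63971/343, f(31/7) = 127745/343, f(37/7) = 223487/343, f(43/7) = 357677/343, f(7) = 1565.
Sum = Δt · [f(13/7) + f(19/7) + f(25/7) + ...].
Sum ≈ 3353.0204.

3353.0204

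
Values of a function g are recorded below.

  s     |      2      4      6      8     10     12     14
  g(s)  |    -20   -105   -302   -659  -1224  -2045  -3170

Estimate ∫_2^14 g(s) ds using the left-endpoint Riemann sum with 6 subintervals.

-8710

Δs = 2.
Sum = 2·[(-20) + (-105) + (-302) + (-659) + (-1224) + (-2045)] = -8710.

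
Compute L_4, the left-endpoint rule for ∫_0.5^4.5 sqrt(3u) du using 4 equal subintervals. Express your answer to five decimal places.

Δu = (4.5 − 0.5)/4 = 1.
Left endpoints: 0.5, 1.5, 2.5, 3.5.
f(0.5) ≈ 1.22474, f(1.5) ≈ 2.12132, f(2.5) ≈ 2.73861, f(3.5) ≈ 3.24037.
Sum = Δu · [f(0.5) + f(1.5) + f(2.5) + f(3.5)].
Sum ≈ 9.32505.

9.32505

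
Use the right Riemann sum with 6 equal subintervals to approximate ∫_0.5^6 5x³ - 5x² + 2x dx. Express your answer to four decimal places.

1747.4070

Δx = (6 − 0.5)/6 = 11/12.
Right endpoints: 17/12, 7/3, 3.25, 25/6, 61/12, 6.
f(17/12) = 12121/1728, f(7/3) = 1106/27, f(3.25) = 125.328125, f(25/6) = 61175/216, f(61/12) = 929213/1728, f(6) = 912.
Sum = Δx · [f(17/12) + f(7/3) + f(3.25) + ...].
Sum ≈ 1747.4070.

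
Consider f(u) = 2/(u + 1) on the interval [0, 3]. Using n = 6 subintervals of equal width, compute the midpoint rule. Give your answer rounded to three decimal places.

2.754

Δu = (3 − 0)/6 = 0.5.
Midpoints: 0.25, 0.75, 1.25, 1.75, 2.25, 2.75.
f(0.25) = 1.6, f(0.75) = 8/7, f(1.25) = 8/9, f(1.75) = 8/11, f(2.25) = 8/13, f(2.75) = 8/15.
Sum = Δu · [f(0.25) + f(0.75) + f(1.25) + ...].
Sum ≈ 2.754.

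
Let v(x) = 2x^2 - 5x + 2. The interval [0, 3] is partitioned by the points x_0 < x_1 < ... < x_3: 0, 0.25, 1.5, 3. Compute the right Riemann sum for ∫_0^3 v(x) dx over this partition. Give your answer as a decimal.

6.46875

Subinterval widths: 0.25, 1.25, 1.5.
Right endpoints: 0.25, 1.5, 3.
v(0.25) = 0.875, v(1.5) = -1, v(3) = 5.
Sum = Σ Δx_i · v(x_i).
Sum = 6.46875.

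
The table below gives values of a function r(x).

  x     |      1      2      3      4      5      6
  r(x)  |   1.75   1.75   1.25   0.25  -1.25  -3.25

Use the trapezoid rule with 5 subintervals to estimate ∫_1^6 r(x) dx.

1.25

Δx = 1.
T_5 = (1/2)·[1.75 + 2·1.75 + 2·1.25 + 2·0.25 + 2·(-1.25) + (-3.25)] = 1.25.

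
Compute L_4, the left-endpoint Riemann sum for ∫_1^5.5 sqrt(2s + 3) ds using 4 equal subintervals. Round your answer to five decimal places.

12.86852

Δs = (5.5 − 1)/4 = 1.125.
Left endpoints: 1, 2.125, 3.25, 4.375.
f(1) ≈ 2.23607, f(2.125) ≈ 2.69258, f(3.25) ≈ 3.08221, f(4.375) ≈ 3.42783.
Sum = Δs · [f(1) + f(2.125) + f(3.25) + f(4.375)].
Sum ≈ 12.86852.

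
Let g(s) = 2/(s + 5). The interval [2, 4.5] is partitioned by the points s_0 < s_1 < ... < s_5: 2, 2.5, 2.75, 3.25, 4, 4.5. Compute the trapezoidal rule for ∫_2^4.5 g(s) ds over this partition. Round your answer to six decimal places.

0.611238

Subinterval widths: 0.5, 0.25, 0.5, 0.75, 0.5.
g(2) = 2/7, g(2.5) = 4/15, g(2.75) = 8/31, g(3.25) = 8/33, g(4) = 2/9, g(4.5) = 4/19.
On each subinterval the trapezoid contributes (Δs_i/2)·[g(s_{i-1}) + g(s_i)].
Sum ≈ 0.611238.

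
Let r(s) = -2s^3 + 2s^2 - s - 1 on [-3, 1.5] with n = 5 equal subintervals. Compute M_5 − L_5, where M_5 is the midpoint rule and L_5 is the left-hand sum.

M_5 = 55.119375.
L_5 = 96.48.
M_5 − L_5 = -41.360625.

-41.360625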